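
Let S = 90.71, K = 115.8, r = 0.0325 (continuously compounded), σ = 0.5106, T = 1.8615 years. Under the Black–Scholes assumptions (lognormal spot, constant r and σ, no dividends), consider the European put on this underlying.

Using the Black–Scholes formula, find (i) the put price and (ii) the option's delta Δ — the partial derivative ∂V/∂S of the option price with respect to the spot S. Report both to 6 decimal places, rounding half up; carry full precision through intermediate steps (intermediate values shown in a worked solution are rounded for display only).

price = 37.246649
Δ = -0.466276

σ√T = 0.5106·√1.8615 = 0.696646
d₁ = (ln(S/K) + (r+σ²/2)T) / (σ√T) = (ln(90.71/115.8) + (0.0325+0.5106²/2)·1.8615) / 0.696646 = (-0.244197 + 0.303157) / 0.696646 = 0.084634
d₂ = d₁ − σ√T = 0.084634 − 0.696646 = -0.612012
e^{−rT} = e^{−0.0325·1.8615} = 0.941295
N(−d₁) = 0.466276,  N(−d₂) = 0.729735
Put price V = K·e^{−rT}·N(−d₂) − S·N(−d₁) = 79.542569 − 42.295920 = 37.246649
Δ = −N(−d₁) = -0.466276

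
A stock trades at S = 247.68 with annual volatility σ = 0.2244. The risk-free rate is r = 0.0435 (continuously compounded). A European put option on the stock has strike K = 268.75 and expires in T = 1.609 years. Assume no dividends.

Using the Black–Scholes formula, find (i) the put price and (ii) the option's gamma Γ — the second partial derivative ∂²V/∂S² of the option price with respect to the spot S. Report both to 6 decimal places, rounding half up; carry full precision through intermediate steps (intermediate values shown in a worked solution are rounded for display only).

price = 29.670161
Γ = 0.005630

σ√T = 0.2244·√1.609 = 0.284643
d₁ = (ln(S/K) + (r+σ²/2)T) / (σ√T) = (ln(247.68/268.75) + (0.0435+0.2244²/2)·1.609) / 0.284643 = (-0.081644 + 0.110502) / 0.284643 = 0.101384
d₂ = d₁ − σ√T = 0.101384 − 0.284643 = -0.183259
e^{−rT} = e^{−0.0435·1.609} = 0.932402
N(−d₁) = 0.459623,  N(−d₂) = 0.572703
Put price V = K·e^{−rT}·N(−d₂) − S·N(−d₁) = 143.509497 − 113.839336 = 29.670161
φ(d₁) = (1/√(2π))·e^{−d₁²/2} = 0.396897
Γ = φ(d₁) / (S·σ·√T) = 0.005630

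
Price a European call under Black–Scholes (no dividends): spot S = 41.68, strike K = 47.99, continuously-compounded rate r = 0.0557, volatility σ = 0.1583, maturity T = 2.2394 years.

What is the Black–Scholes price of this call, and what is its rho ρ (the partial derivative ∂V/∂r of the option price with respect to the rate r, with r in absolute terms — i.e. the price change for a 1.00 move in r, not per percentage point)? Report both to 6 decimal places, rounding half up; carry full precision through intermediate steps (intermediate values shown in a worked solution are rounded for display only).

σ√T = 0.1583·√2.2394 = 0.236890
d₁ = (ln(S/K) + (r+σ²/2)T) / (σ√T) = (ln(41.68/47.99) + (0.0557+0.1583²/2)·2.2394) / 0.236890 = (-0.140971 + 0.152793) / 0.236890 = 0.049904
d₂ = d₁ − σ√T = 0.049904 − 0.236890 = -0.186986
e^{−rT} = e^{−0.0557·2.2394} = 0.882731
N(d₁) = 0.519901,  N(d₂) = 0.425836
Call price V = S·N(d₁) − K·e^{−rT}·N(d₂) = 21.669455 − 18.039371 = 3.630085
ρ = K·T·e^{−rT}·N(d₂) = 40.397367

price = 3.630085
ρ = 40.397367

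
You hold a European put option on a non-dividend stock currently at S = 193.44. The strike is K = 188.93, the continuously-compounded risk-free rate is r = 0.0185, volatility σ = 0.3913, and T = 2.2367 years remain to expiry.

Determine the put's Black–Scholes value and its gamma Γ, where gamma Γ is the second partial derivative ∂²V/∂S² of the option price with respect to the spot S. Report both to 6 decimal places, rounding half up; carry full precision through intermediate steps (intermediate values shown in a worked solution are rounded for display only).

price = 37.298799
Γ = 0.003248

σ√T = 0.3913·√2.2367 = 0.585213
d₁ = (ln(S/K) + (r+σ²/2)T) / (σ√T) = (ln(193.44/188.93) + (0.0185+0.3913²/2)·2.2367) / 0.585213 = (0.023591 + 0.212616) / 0.585213 = 0.403625
d₂ = d₁ − σ√T = 0.403625 − 0.585213 = -0.181587
e^{−rT} = e^{−0.0185·2.2367} = 0.959465
N(−d₁) = 0.343244,  N(−d₂) = 0.572047
Put price V = K·e^{−rT}·N(−d₂) − S·N(−d₁) = 103.695938 − 66.397140 = 37.298799
φ(d₁) = (1/√(2π))·e^{−d₁²/2} = 0.367734
Γ = φ(d₁) / (S·σ·√T) = 0.003248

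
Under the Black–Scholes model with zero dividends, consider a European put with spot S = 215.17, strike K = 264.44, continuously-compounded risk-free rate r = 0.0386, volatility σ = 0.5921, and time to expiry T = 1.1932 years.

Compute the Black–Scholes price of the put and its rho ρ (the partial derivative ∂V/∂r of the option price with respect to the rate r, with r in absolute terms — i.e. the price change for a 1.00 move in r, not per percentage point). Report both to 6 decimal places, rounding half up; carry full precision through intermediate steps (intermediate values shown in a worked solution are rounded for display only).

σ√T = 0.5921·√1.1932 = 0.646773
d₁ = (ln(S/K) + (r+σ²/2)T) / (σ√T) = (ln(215.17/264.44) + (0.0386+0.5921²/2)·1.1932) / 0.646773 = (-0.206186 + 0.255215) / 0.646773 = 0.075806
d₂ = d₁ − σ√T = 0.075806 − 0.646773 = -0.570967
e^{−rT} = e^{−0.0386·1.1932} = 0.954987
N(−d₁) = 0.469787,  N(−d₂) = 0.715989
Put price V = K·e^{−rT}·N(−d₂) − S·N(−d₁) = 180.813554 − 101.084040 = 79.729514
ρ = −K·T·e^{−rT}·N(−d₂) = -215.746732

price = 79.729514
ρ = -215.746732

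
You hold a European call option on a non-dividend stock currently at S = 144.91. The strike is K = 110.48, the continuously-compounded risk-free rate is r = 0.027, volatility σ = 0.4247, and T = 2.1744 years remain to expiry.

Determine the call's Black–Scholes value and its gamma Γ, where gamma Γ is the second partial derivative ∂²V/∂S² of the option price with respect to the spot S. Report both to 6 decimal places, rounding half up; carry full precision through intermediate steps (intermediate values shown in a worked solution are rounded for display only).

price = 54.955446
Γ = 0.003089

σ√T = 0.4247·√2.1744 = 0.626256
d₁ = (ln(S/K) + (r+σ²/2)T) / (σ√T) = (ln(144.91/110.48) + (0.027+0.4247²/2)·2.1744) / 0.626256 = (0.271278 + 0.254807) / 0.626256 = 0.840049
d₂ = d₁ − σ√T = 0.840049 − 0.626256 = 0.213792
e^{−rT} = e^{−0.027·2.1744} = 0.942981
N(d₁) = 0.799559,  N(d₂) = 0.584646
Call price V = S·N(d₁) − K·e^{−rT}·N(d₂) = 115.864153 − 60.908707 = 54.955446
φ(d₁) = (1/√(2π))·e^{−d₁²/2} = 0.280332
Γ = φ(d₁) / (S·σ·√T) = 0.003089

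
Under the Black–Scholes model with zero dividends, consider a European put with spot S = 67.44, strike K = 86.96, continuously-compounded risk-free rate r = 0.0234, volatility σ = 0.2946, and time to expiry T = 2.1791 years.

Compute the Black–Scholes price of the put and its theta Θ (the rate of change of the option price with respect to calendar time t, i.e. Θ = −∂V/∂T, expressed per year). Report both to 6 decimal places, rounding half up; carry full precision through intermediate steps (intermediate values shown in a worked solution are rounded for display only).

price = 21.872921
Θ = -1.145616

σ√T = 0.2946·√2.1791 = 0.434882
d₁ = (ln(S/K) + (r+σ²/2)T) / (σ√T) = (ln(67.44/86.96) + (0.0234+0.2946²/2)·2.1791) / 0.434882 = (-0.254210 + 0.145552) / 0.434882 = -0.249856
d₂ = d₁ − σ√T = -0.249856 − 0.434882 = -0.684738
e^{−rT} = e^{−0.0234·2.1791} = 0.950287
N(−d₁) = 0.598651,  N(−d₂) = 0.753245
Put price V = K·e^{−rT}·N(−d₂) − S·N(−d₁) = 62.245922 − 40.373000 = 21.872921
φ(d₁) = (1/√(2π))·e^{−d₁²/2} = 0.386682
Θ = −S·φ(d₁)·σ/(2√T) + r·K·e^{−rT}·N(−d₂) = −2.602170 + 1.456555 = -1.145616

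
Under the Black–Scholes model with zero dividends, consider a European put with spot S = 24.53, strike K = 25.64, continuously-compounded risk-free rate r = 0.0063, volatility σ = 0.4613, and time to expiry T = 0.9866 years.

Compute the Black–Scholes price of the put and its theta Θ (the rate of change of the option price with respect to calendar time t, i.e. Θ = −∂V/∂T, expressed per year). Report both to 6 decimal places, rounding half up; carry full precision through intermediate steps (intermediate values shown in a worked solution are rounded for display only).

σ√T = 0.4613·√0.9866 = 0.458199
d₁ = (ln(S/K) + (r+σ²/2)T) / (σ√T) = (ln(24.53/25.64) + (0.0063+0.4613²/2)·0.9866) / 0.458199 = (-0.044257 + 0.111189) / 0.458199 = 0.146076
d₂ = d₁ − σ√T = 0.146076 − 0.458199 = -0.312123
e^{−rT} = e^{−0.0063·0.9866} = 0.993804
N(−d₁) = 0.441931,  N(−d₂) = 0.622526
Put price V = K·e^{−rT}·N(−d₂) − S·N(−d₁) = 15.862674 − 10.840559 = 5.022115
φ(d₁) = (1/√(2π))·e^{−d₁²/2} = 0.394709
Θ = −S·φ(d₁)·σ/(2√T) + r·K·e^{−rT}·N(−d₂) = −2.248314 + 0.099935 = -2.148379

price = 5.022115
Θ = -2.148379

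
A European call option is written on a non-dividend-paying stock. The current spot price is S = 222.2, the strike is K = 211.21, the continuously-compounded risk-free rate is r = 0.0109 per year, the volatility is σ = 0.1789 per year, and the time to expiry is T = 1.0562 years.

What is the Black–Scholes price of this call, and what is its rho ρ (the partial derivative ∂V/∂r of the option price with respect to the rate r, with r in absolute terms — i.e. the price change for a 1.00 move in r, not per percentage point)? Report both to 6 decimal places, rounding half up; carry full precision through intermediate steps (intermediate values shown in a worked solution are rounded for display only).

price = 23.380901
ρ = 131.738773

σ√T = 0.1789·√1.0562 = 0.183858
d₁ = (ln(S/K) + (r+σ²/2)T) / (σ√T) = (ln(222.2/211.21) + (0.0109+0.1789²/2)·1.0562) / 0.183858 = (0.050725 + 0.028415) / 0.183858 = 0.430437
d₂ = d₁ − σ√T = 0.430437 − 0.183858 = 0.246579
e^{−rT} = e^{−0.0109·1.0562} = 0.988553
N(d₁) = 0.666561,  N(d₂) = 0.597383
Call price V = S·N(d₁) − K·e^{−rT}·N(d₂) = 148.109905 − 124.729003 = 23.380901
ρ = K·T·e^{−rT}·N(d₂) = 131.738773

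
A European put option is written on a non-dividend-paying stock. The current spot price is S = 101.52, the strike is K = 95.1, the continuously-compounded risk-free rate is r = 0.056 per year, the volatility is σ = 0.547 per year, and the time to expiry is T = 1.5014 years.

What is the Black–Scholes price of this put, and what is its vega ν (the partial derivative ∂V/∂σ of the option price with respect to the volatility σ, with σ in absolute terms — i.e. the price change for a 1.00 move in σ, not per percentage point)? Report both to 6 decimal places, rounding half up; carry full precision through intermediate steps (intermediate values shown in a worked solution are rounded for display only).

σ√T = 0.547·√1.5014 = 0.670248
d₁ = (ln(S/K) + (r+σ²/2)T) / (σ√T) = (ln(101.52/95.1) + (0.056+0.547²/2)·1.5014) / 0.670248 = (0.065327 + 0.308695) / 0.670248 = 0.558034
d₂ = d₁ − σ√T = 0.558034 − 0.670248 = -0.112214
e^{−rT} = e^{−0.056·1.5014} = 0.919359
N(−d₁) = 0.288410,  N(−d₂) = 0.544673
Put price V = K·e^{−rT}·N(−d₂) − S·N(−d₁) = 47.621334 − 29.279428 = 18.341906
φ(d₁) = (1/√(2π))·e^{−d₁²/2} = 0.341421
ν = S·φ(d₁)·√T = 42.470728

price = 18.341906
ν = 42.470728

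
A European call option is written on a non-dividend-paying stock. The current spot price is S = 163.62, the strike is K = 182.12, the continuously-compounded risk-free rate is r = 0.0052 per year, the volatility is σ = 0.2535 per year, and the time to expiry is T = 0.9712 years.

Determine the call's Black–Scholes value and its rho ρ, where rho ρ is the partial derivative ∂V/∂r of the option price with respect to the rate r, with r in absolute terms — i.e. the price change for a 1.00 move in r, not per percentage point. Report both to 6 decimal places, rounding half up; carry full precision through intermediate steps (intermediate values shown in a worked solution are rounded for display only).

price = 9.749529
ρ = 52.241166

σ√T = 0.2535·√0.9712 = 0.249823
d₁ = (ln(S/K) + (r+σ²/2)T) / (σ√T) = (ln(163.62/182.12) + (0.0052+0.2535²/2)·0.9712) / 0.249823 = (-0.107119 + 0.036256) / 0.249823 = -0.283654
d₂ = d₁ − σ√T = -0.283654 − 0.249823 = -0.533476
e^{−rT} = e^{−0.0052·0.9712} = 0.994962
N(d₁) = 0.388338,  N(d₂) = 0.296852
Call price V = S·N(d₁) − K·e^{−rT}·N(d₂) = 63.539856 − 53.790327 = 9.749529
ρ = K·T·e^{−rT}·N(d₂) = 52.241166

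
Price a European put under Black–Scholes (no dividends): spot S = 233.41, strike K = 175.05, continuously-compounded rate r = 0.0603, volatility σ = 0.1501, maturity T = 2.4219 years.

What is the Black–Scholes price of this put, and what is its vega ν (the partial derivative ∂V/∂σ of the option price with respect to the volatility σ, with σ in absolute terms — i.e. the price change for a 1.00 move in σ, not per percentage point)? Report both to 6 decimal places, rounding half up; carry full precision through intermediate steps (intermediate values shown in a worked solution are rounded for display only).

σ√T = 0.1501·√2.4219 = 0.233592
d₁ = (ln(S/K) + (r+σ²/2)T) / (σ√T) = (ln(233.41/175.05) + (0.0603+0.1501²/2)·2.4219) / 0.233592 = (0.287725 + 0.173323) / 0.233592 = 1.973729
d₂ = d₁ − σ√T = 1.973729 − 0.233592 = 1.740137
e^{−rT} = e^{−0.0603·2.4219} = 0.864123
N(−d₁) = 0.024206,  N(−d₂) = 0.040918
Put price V = K·e^{−rT}·N(−d₂) − S·N(−d₁) = 6.189374 − 5.649988 = 0.539387
φ(d₁) = (1/√(2π))·e^{−d₁²/2} = 0.056884
ν = S·φ(d₁)·√T = 20.662718

price = 0.539387
ν = 20.662718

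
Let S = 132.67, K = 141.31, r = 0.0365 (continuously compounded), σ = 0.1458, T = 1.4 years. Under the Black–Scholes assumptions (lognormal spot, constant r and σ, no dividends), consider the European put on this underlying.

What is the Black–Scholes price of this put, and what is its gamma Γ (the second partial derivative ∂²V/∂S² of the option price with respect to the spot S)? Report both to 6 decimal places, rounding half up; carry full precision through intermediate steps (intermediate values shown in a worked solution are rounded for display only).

σ√T = 0.1458·√1.4 = 0.172513
d₁ = (ln(S/K) + (r+σ²/2)T) / (σ√T) = (ln(132.67/141.31) + (0.0365+0.1458²/2)·1.4) / 0.172513 = (-0.063091 + 0.065980) / 0.172513 = 0.016747
d₂ = d₁ − σ√T = 0.016747 − 0.172513 = -0.155766
e^{−rT} = e^{−0.0365·1.4} = 0.950184
N(−d₁) = 0.493319,  N(−d₂) = 0.561891
Put price V = K·e^{−rT}·N(−d₂) − S·N(−d₁) = 75.445370 − 65.448644 = 9.996726
φ(d₁) = (1/√(2π))·e^{−d₁²/2} = 0.398886
Γ = φ(d₁) / (S·σ·√T) = 0.017428

price = 9.996726
Γ = 0.017428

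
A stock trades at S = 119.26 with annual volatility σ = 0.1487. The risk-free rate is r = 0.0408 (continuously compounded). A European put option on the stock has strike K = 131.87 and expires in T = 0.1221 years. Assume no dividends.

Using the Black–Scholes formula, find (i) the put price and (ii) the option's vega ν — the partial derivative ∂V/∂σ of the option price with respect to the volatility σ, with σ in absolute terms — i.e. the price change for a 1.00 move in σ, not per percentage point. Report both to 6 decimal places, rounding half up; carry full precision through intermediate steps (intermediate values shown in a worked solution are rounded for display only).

price = 12.038846
ν = 3.216445

σ√T = 0.1487·√0.1221 = 0.051960
d₁ = (ln(S/K) + (r+σ²/2)T) / (σ√T) = (ln(119.26/131.87) + (0.0408+0.1487²/2)·0.1221) / 0.051960 = (-0.100511 + 0.006332) / 0.051960 = -1.812530
d₂ = d₁ − σ√T = -1.812530 − 0.051960 = -1.864490
e^{−rT} = e^{−0.0408·0.1221} = 0.995031
N(−d₁) = 0.965048,  N(−d₂) = 0.968874
Put price V = K·e^{−rT}·N(−d₂) − S·N(−d₁) = 127.130454 − 115.091608 = 12.038846
φ(d₁) = (1/√(2π))·e^{−d₁²/2} = 0.077183
ν = S·φ(d₁)·√T = 3.216445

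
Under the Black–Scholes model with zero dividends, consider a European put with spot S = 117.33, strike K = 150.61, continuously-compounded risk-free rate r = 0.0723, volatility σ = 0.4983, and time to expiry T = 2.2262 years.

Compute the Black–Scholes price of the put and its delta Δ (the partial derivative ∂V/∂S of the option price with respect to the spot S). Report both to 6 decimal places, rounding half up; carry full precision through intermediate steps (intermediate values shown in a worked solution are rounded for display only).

price = 41.280394
Δ = -0.400376

σ√T = 0.4983·√2.2262 = 0.743486
d₁ = (ln(S/K) + (r+σ²/2)T) / (σ√T) = (ln(117.33/150.61) + (0.0723+0.4983²/2)·2.2262) / 0.743486 = (-0.249703 + 0.437340) / 0.743486 = 0.252374
d₂ = d₁ − σ√T = 0.252374 − 0.743486 = -0.491112
e^{−rT} = e^{−0.0723·2.2262} = 0.851331
N(−d₁) = 0.400376,  N(−d₂) = 0.688326
Put price V = K·e^{−rT}·N(−d₂) − S·N(−d₁) = 88.256488 − 46.976094 = 41.280394
Δ = −N(−d₁) = -0.400376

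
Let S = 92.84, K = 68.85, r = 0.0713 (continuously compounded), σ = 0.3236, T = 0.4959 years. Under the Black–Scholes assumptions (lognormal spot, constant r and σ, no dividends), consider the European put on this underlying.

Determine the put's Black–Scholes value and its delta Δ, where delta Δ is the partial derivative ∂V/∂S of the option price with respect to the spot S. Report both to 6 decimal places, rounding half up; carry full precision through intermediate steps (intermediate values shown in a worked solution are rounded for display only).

σ√T = 0.3236·√0.4959 = 0.227880
d₁ = (ln(S/K) + (r+σ²/2)T) / (σ√T) = (ln(92.84/68.85) + (0.0713+0.3236²/2)·0.4959) / 0.227880 = (0.298947 + 0.061322) / 0.227880 = 1.580964
d₂ = d₁ − σ√T = 1.580964 − 0.227880 = 1.353085
e^{−rT} = e^{−0.0713·0.4959} = 0.965260
N(−d₁) = 0.056943,  N(−d₂) = 0.088014
Put price V = K·e^{−rT}·N(−d₂) − S·N(−d₁) = 5.849269 − 5.286598 = 0.562671
Δ = −N(−d₁) = -0.056943

price = 0.562671
Δ = -0.056943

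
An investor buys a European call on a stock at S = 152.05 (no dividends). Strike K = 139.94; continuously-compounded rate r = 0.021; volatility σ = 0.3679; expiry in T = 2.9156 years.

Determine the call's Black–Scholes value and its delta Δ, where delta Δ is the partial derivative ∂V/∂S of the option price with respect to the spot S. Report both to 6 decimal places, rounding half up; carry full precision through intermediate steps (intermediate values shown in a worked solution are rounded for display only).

σ√T = 0.3679·√2.9156 = 0.628194
d₁ = (ln(S/K) + (r+σ²/2)T) / (σ√T) = (ln(152.05/139.94) + (0.021+0.3679²/2)·2.9156) / 0.628194 = (0.082996 + 0.258541) / 0.628194 = 0.543681
d₂ = d₁ − σ√T = 0.543681 − 0.628194 = -0.084513
e^{−rT} = e^{−0.021·2.9156} = 0.940609
N(d₁) = 0.706669,  N(d₂) = 0.466324
Call price V = S·N(d₁) − K·e^{−rT}·N(d₂) = 107.449093 − 61.381724 = 46.067369
Δ = N(d₁) = 0.706669

price = 46.067369
Δ = 0.706669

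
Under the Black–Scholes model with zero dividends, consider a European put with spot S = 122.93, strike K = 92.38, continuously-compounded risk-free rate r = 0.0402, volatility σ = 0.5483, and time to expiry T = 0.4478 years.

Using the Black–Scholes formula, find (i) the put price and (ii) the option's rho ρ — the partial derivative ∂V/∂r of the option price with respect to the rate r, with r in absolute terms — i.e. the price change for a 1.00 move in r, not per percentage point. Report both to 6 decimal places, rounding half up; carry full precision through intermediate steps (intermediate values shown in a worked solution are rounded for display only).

price = 4.390313
ρ = -10.551375

σ√T = 0.5483·√0.4478 = 0.366911
d₁ = (ln(S/K) + (r+σ²/2)T) / (σ√T) = (ln(122.93/92.38) + (0.0402+0.5483²/2)·0.4478) / 0.366911 = (0.285705 + 0.085313) / 0.366911 = 1.011194
d₂ = d₁ − σ√T = 1.011194 − 0.366911 = 0.644283
e^{−rT} = e^{−0.0402·0.4478} = 0.982160
N(−d₁) = 0.155962,  N(−d₂) = 0.259696
Put price V = K·e^{−rT}·N(−d₂) − S·N(−d₁) = 23.562695 − 19.172381 = 4.390313
ρ = −K·T·e^{−rT}·N(−d₂) = -10.551375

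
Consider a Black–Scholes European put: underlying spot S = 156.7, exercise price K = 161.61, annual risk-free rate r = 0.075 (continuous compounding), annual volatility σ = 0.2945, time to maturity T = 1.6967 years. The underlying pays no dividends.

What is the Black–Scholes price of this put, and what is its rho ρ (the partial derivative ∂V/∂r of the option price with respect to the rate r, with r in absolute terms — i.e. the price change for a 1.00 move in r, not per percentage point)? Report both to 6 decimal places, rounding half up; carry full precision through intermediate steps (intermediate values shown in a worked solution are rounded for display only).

σ√T = 0.2945·√1.6967 = 0.383608
d₁ = (ln(S/K) + (r+σ²/2)T) / (σ√T) = (ln(156.7/161.61) + (0.075+0.2945²/2)·1.6967) / 0.383608 = (-0.030853 + 0.200830) / 0.383608 = 0.443101
d₂ = d₁ − σ√T = 0.443101 − 0.383608 = 0.059493
e^{−rT} = e^{−0.075·1.6967} = 0.880511
N(−d₁) = 0.328846,  N(−d₂) = 0.476280
Put price V = K·e^{−rT}·N(−d₂) − S·N(−d₁) = 67.774332 − 51.530211 = 16.244122
ρ = −K·T·e^{−rT}·N(−d₂) = -114.992709

price = 16.244122
ρ = -114.992709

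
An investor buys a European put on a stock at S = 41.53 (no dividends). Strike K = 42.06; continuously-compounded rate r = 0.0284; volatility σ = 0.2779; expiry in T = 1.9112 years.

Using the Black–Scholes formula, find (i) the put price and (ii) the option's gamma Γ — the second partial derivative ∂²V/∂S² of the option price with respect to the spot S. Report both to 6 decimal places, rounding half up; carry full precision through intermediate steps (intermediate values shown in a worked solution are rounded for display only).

price = 5.387212
Γ = 0.023901

σ√T = 0.2779·√1.9112 = 0.384186
d₁ = (ln(S/K) + (r+σ²/2)T) / (σ√T) = (ln(41.53/42.06) + (0.0284+0.2779²/2)·1.9112) / 0.384186 = (-0.012681 + 0.128078) / 0.384186 = 0.300366
d₂ = d₁ − σ√T = 0.300366 − 0.384186 = -0.083820
e^{−rT} = e^{−0.0284·1.9112} = 0.947169
N(−d₁) = 0.381949,  N(−d₂) = 0.533400
Put price V = K·e^{−rT}·N(−d₂) − S·N(−d₁) = 21.249554 − 15.862342 = 5.387212
φ(d₁) = (1/√(2π))·e^{−d₁²/2} = 0.381346
Γ = φ(d₁) / (S·σ·√T) = 0.023901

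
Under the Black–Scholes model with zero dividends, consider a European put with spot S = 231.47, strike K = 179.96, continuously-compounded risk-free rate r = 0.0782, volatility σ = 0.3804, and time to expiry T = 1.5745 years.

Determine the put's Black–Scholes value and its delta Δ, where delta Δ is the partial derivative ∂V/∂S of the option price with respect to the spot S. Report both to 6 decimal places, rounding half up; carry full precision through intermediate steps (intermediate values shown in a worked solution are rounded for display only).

σ√T = 0.3804·√1.5745 = 0.477322
d₁ = (ln(S/K) + (r+σ²/2)T) / (σ√T) = (ln(231.47/179.96) + (0.0782+0.3804²/2)·1.5745) / 0.477322 = (0.251716 + 0.237044) / 0.477322 = 1.023962
d₂ = d₁ − σ√T = 1.023962 − 0.477322 = 0.546639
e^{−rT} = e^{−0.0782·1.5745} = 0.884152
N(−d₁) = 0.152927,  N(−d₂) = 0.292313
Put price V = K·e^{−rT}·N(−d₂) − S·N(−d₁) = 46.510564 − 35.397935 = 11.112629
Δ = −N(−d₁) = -0.152927

price = 11.112629
Δ = -0.152927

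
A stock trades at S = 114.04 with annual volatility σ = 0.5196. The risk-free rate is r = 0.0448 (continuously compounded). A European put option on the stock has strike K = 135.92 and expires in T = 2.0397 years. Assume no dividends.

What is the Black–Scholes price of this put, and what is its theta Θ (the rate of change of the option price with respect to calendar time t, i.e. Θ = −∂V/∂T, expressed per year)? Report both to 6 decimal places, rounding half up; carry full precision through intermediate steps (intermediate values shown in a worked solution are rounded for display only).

price = 39.667158
Θ = -4.193667

σ√T = 0.5196·√2.0397 = 0.742083
d₁ = (ln(S/K) + (r+σ²/2)T) / (σ√T) = (ln(114.04/135.92) + (0.0448+0.5196²/2)·2.0397) / 0.742083 = (-0.175517 + 0.366722) / 0.742083 = 0.257660
d₂ = d₁ − σ√T = 0.257660 − 0.742083 = -0.484423
e^{−rT} = e^{−0.0448·2.0397} = 0.912672
N(−d₁) = 0.398335,  N(−d₂) = 0.685957
Put price V = K·e^{−rT}·N(−d₂) − S·N(−d₁) = 85.093262 − 45.426104 = 39.667158
φ(d₁) = (1/√(2π))·e^{−d₁²/2} = 0.385917
Θ = −S·φ(d₁)·σ/(2√T) + r·K·e^{−rT}·N(−d₂) = −8.005846 + 3.812178 = -4.193667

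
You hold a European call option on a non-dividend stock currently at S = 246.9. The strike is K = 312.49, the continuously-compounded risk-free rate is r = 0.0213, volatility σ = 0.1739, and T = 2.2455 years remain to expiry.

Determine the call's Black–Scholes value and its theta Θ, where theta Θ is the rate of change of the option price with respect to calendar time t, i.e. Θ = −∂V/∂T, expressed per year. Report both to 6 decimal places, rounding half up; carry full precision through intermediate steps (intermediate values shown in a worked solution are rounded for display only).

σ√T = 0.1739·√2.2455 = 0.260589
d₁ = (ln(S/K) + (r+σ²/2)T) / (σ√T) = (ln(246.9/312.49) + (0.0213+0.1739²/2)·2.2455) / 0.260589 = (-0.235589 + 0.081782) / 0.260589 = -0.590227
d₂ = d₁ − σ√T = -0.590227 − 0.260589 = -0.850816
e^{−rT} = e^{−0.0213·2.2455} = 0.953297
N(d₁) = 0.277519,  N(d₂) = 0.197436
Call price V = S·N(d₁) − K·e^{−rT}·N(d₂) = 68.519522 − 58.815287 = 9.704236
φ(d₁) = (1/√(2π))·e^{−d₁²/2} = 0.335168
Θ = −S·φ(d₁)·σ/(2√T) − r·K·e^{−rT}·N(d₂) = −4.801724 − 1.252766 = -6.054489

price = 9.704236
Θ = -6.054489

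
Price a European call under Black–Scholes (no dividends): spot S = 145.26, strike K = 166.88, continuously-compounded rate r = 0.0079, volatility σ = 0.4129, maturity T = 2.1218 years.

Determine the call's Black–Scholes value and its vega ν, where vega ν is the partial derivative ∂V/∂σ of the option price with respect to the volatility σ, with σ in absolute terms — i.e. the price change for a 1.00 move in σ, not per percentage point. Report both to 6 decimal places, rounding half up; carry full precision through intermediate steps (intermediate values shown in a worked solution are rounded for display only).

σ√T = 0.4129·√2.1218 = 0.601447
d₁ = (ln(S/K) + (r+σ²/2)T) / (σ√T) = (ln(145.26/166.88) + (0.0079+0.4129²/2)·2.1218) / 0.601447 = (-0.138750 + 0.197631) / 0.601447 = 0.097900
d₂ = d₁ − σ√T = 0.097900 − 0.601447 = -0.503547
e^{−rT} = e^{−0.0079·2.1218} = 0.983377
N(d₁) = 0.538994,  N(d₂) = 0.307290
Call price V = S·N(d₁) − K·e^{−rT}·N(d₂) = 78.294278 − 50.428131 = 27.866147
φ(d₁) = (1/√(2π))·e^{−d₁²/2} = 0.397035
ν = S·φ(d₁)·√T = 84.009250

price = 27.866147
ν = 84.009250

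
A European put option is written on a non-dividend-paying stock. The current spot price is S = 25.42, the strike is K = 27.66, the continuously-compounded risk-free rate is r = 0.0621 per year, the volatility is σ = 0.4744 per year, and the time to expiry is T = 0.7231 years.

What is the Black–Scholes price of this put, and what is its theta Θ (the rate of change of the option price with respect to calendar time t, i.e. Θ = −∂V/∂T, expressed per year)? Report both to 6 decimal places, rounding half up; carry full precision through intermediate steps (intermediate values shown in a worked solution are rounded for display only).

price = 4.677725
Θ = -1.799026

σ√T = 0.4744·√0.7231 = 0.403407
d₁ = (ln(S/K) + (r+σ²/2)T) / (σ√T) = (ln(25.42/27.66) + (0.0621+0.4744²/2)·0.7231) / 0.403407 = (-0.084451 + 0.126273) / 0.403407 = 0.103672
d₂ = d₁ − σ√T = 0.103672 − 0.403407 = -0.299735
e^{−rT} = e^{−0.0621·0.7231} = 0.956089
N(−d₁) = 0.458715,  N(−d₂) = 0.617810
Put price V = K·e^{−rT}·N(−d₂) − S·N(−d₁) = 16.338251 − 11.660527 = 4.677725
φ(d₁) = (1/√(2π))·e^{−d₁²/2} = 0.396804
Θ = −S·φ(d₁)·σ/(2√T) + r·K·e^{−rT}·N(−d₂) = −2.813632 + 1.014605 = -1.799026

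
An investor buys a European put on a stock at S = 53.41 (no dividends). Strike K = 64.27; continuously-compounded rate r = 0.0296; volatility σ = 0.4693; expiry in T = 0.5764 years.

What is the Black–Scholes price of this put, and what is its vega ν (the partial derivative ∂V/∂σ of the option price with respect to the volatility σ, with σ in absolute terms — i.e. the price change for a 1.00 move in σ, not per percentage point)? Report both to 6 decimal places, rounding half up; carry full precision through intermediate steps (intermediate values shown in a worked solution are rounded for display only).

price = 14.017080
ν = 15.495085

σ√T = 0.4693·√0.5764 = 0.356297
d₁ = (ln(S/K) + (r+σ²/2)T) / (σ√T) = (ln(53.41/64.27) + (0.0296+0.4693²/2)·0.5764) / 0.356297 = (-0.185095 + 0.080535) / 0.356297 = -0.293462
d₂ = d₁ − σ√T = -0.293462 − 0.356297 = -0.649759
e^{−rT} = e^{−0.0296·0.5764} = 0.983083
N(−d₁) = 0.615415,  N(−d₂) = 0.742076
Put price V = K·e^{−rT}·N(−d₂) − S·N(−d₁) = 46.886416 − 32.869336 = 14.017080
φ(d₁) = (1/√(2π))·e^{−d₁²/2} = 0.382128
ν = S·φ(d₁)·√T = 15.495085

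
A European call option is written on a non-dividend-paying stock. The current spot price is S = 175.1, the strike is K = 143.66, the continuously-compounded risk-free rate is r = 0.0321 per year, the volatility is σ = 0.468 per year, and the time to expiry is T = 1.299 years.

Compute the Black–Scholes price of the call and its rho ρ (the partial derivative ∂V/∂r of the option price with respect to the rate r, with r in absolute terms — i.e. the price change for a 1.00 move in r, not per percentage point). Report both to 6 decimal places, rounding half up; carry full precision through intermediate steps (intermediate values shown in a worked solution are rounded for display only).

σ√T = 0.468·√1.299 = 0.533397
d₁ = (ln(S/K) + (r+σ²/2)T) / (σ√T) = (ln(175.1/143.66) + (0.0321+0.468²/2)·1.299) / 0.533397 = (0.197908 + 0.183954) / 0.533397 = 0.715906
d₂ = d₁ − σ√T = 0.715906 − 0.533397 = 0.182509
e^{−rT} = e^{−0.0321·1.299} = 0.959159
N(d₁) = 0.762975,  N(d₂) = 0.572408
Call price V = S·N(d₁) − K·e^{−rT}·N(d₂) = 133.596960 − 78.873774 = 54.723186
ρ = K·T·e^{−rT}·N(d₂) = 102.457032

price = 54.723186
ρ = 102.457032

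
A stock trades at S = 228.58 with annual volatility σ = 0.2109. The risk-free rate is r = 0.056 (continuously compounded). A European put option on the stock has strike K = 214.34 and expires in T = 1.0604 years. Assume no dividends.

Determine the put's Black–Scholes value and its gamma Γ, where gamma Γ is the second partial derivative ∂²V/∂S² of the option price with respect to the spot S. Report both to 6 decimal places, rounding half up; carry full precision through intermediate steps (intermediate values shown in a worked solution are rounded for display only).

σ√T = 0.2109·√1.0604 = 0.217176
d₁ = (ln(S/K) + (r+σ²/2)T) / (σ√T) = (ln(228.58/214.34) + (0.056+0.2109²/2)·1.0604) / 0.217176 = (0.064323 + 0.082965) / 0.217176 = 0.678196
d₂ = d₁ − σ√T = 0.678196 − 0.217176 = 0.461020
e^{−rT} = e^{−0.056·1.0604} = 0.942346
N(−d₁) = 0.248824,  N(−d₂) = 0.322392
Put price V = K·e^{−rT}·N(−d₂) − S·N(−d₁) = 65.117552 − 56.876117 = 8.241434
φ(d₁) = (1/√(2π))·e^{−d₁²/2} = 0.316981
Γ = φ(d₁) / (S·σ·√T) = 0.006385

price = 8.241434
Γ = 0.006385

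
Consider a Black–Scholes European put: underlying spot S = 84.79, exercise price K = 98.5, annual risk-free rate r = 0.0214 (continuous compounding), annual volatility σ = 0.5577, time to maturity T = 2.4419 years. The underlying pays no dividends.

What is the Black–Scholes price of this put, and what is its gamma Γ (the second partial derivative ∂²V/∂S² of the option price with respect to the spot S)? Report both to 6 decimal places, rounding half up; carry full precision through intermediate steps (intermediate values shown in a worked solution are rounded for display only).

σ√T = 0.5577·√2.4419 = 0.871494
d₁ = (ln(S/K) + (r+σ²/2)T) / (σ√T) = (ln(84.79/98.5) + (0.0214+0.5577²/2)·2.4419) / 0.871494 = (-0.149879 + 0.432008) / 0.871494 = 0.323730
d₂ = d₁ − σ√T = 0.323730 − 0.871494 = -0.547764
e^{−rT} = e^{−0.0214·2.4419} = 0.949085
N(−d₁) = 0.373071,  N(−d₂) = 0.708073
Put price V = K·e^{−rT}·N(−d₂) − S·N(−d₁) = 66.194142 − 31.632707 = 34.561435
φ(d₁) = (1/√(2π))·e^{−d₁²/2} = 0.378576
Γ = φ(d₁) / (S·σ·√T) = 0.005123

price = 34.561435
Γ = 0.005123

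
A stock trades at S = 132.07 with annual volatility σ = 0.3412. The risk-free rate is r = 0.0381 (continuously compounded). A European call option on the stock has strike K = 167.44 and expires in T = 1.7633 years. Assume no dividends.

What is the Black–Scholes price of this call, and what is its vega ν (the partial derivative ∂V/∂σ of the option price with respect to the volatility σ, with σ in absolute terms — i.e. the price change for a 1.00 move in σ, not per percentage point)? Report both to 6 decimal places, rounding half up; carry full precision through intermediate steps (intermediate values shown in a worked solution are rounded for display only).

σ√T = 0.3412·√1.7633 = 0.453077
d₁ = (ln(S/K) + (r+σ²/2)T) / (σ√T) = (ln(132.07/167.44) + (0.0381+0.3412²/2)·1.7633) / 0.453077 = (-0.237293 + 0.169821) / 0.453077 = -0.148919
d₂ = d₁ − σ√T = -0.148919 − 0.453077 = -0.601996
e^{−rT} = e^{−0.0381·1.7633} = 0.935025
N(d₁) = 0.440809,  N(d₂) = 0.273588
Call price V = S·N(d₁) − K·e^{−rT}·N(d₂) = 58.217611 − 42.833162 = 15.384448
φ(d₁) = (1/√(2π))·e^{−d₁²/2} = 0.394543
ν = S·φ(d₁)·√T = 69.192926

price = 15.384448
ν = 69.192926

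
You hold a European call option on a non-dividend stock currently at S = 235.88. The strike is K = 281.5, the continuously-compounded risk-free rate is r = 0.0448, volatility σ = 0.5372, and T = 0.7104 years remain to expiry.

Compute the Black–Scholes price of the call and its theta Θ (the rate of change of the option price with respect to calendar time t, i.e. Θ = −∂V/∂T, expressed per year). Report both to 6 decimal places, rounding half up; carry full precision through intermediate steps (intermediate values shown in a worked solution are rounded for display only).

σ√T = 0.5372·√0.7104 = 0.452780
d₁ = (ln(S/K) + (r+σ²/2)T) / (σ√T) = (ln(235.88/281.5) + (0.0448+0.5372²/2)·0.7104) / 0.452780 = (-0.176809 + 0.134331) / 0.452780 = -0.093817
d₂ = d₁ − σ√T = -0.093817 − 0.452780 = -0.546597
e^{−rT} = e^{−0.0448·0.7104} = 0.968675
N(d₁) = 0.462627,  N(d₂) = 0.292328
Call price V = S·N(d₁) − K·e^{−rT}·N(d₂) = 109.124548 − 79.712558 = 29.411990
φ(d₁) = (1/√(2π))·e^{−d₁²/2} = 0.397190
Θ = −S·φ(d₁)·σ/(2√T) − r·K·e^{−rT}·N(d₂) = −29.856884 − 3.571123 = -33.428007

price = 29.411990
Θ = -33.428007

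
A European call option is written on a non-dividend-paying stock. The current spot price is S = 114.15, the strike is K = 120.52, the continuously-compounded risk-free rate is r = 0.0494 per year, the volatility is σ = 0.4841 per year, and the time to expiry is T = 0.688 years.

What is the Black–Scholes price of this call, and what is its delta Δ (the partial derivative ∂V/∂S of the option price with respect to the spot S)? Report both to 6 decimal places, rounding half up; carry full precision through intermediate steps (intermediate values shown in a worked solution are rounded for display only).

price = 17.201955
Δ = 0.559688

σ√T = 0.4841·√0.688 = 0.401540
d₁ = (ln(S/K) + (r+σ²/2)T) / (σ√T) = (ln(114.15/120.52) + (0.0494+0.4841²/2)·0.688) / 0.401540 = (-0.054302 + 0.114605) / 0.401540 = 0.150177
d₂ = d₁ − σ√T = 0.150177 − 0.401540 = -0.251363
e^{−rT} = e^{−0.0494·0.688} = 0.966584
N(d₁) = 0.559688,  N(d₂) = 0.400767
Call price V = S·N(d₁) − K·e^{−rT}·N(d₂) = 63.888339 − 46.686384 = 17.201955
Δ = N(d₁) = 0.559688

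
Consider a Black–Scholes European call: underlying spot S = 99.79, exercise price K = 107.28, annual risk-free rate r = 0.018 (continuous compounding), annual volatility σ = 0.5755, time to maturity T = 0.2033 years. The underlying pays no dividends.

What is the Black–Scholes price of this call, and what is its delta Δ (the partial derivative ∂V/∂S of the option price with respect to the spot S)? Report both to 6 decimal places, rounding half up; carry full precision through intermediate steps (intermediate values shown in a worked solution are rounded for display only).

σ√T = 0.5755·√0.2033 = 0.259486
d₁ = (ln(S/K) + (r+σ²/2)T) / (σ√T) = (ln(99.79/107.28) + (0.018+0.5755²/2)·0.2033) / 0.259486 = (-0.072374 + 0.037326) / 0.259486 = -0.135068
d₂ = d₁ − σ√T = -0.135068 − 0.259486 = -0.394554
e^{−rT} = e^{−0.018·0.2033} = 0.996347
N(d₁) = 0.446279,  N(d₂) = 0.346586
Call price V = S·N(d₁) − K·e^{−rT}·N(d₂) = 44.534173 − 37.045919 = 7.488253
Δ = N(d₁) = 0.446279

price = 7.488253
Δ = 0.446279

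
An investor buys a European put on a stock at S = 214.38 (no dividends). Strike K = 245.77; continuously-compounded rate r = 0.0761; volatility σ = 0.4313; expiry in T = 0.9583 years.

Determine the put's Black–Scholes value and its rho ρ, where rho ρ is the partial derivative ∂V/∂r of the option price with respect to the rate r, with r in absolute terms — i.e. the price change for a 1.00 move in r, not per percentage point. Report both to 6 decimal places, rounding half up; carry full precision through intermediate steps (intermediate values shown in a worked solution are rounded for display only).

σ√T = 0.4313·√0.9583 = 0.422212
d₁ = (ln(S/K) + (r+σ²/2)T) / (σ√T) = (ln(214.38/245.77) + (0.0761+0.4313²/2)·0.9583) / 0.422212 = (-0.136646 + 0.162058) / 0.422212 = 0.060188
d₂ = d₁ − σ√T = 0.060188 − 0.422212 = -0.362024
e^{−rT} = e^{−0.0761·0.9583} = 0.929669
N(−d₁) = 0.476003,  N(−d₂) = 0.641333
Put price V = K·e^{−rT}·N(−d₂) − S·N(−d₁) = 146.534796 − 102.045535 = 44.489262
ρ = −K·T·e^{−rT}·N(−d₂) = -140.424295

price = 44.489262
ρ = -140.424295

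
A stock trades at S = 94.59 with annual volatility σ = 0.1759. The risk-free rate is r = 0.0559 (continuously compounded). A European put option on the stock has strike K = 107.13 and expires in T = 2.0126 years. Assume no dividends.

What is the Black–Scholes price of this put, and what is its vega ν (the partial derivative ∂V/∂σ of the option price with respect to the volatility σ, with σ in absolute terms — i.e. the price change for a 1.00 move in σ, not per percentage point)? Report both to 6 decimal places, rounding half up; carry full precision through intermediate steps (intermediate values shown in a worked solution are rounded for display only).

price = 10.030157
ν = 53.377151

σ√T = 0.1759·√2.0126 = 0.249543
d₁ = (ln(S/K) + (r+σ²/2)T) / (σ√T) = (ln(94.59/107.13) + (0.0559+0.1759²/2)·2.0126) / 0.249543 = (-0.124491 + 0.143640) / 0.249543 = 0.076736
d₂ = d₁ − σ√T = 0.076736 − 0.249543 = -0.172807
e^{−rT} = e^{−0.0559·2.0126} = 0.893593
N(−d₁) = 0.469417,  N(−d₂) = 0.568598
Put price V = K·e^{−rT}·N(−d₂) − S·N(−d₁) = 54.432306 − 44.402150 = 10.030157
φ(d₁) = (1/√(2π))·e^{−d₁²/2} = 0.397769
ν = S·φ(d₁)·√T = 53.377151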